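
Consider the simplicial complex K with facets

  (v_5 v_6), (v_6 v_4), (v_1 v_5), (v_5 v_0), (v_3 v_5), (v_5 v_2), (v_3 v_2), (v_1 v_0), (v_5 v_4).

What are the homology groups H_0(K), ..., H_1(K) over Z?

Order the vertices as v_0 < v_1 < v_2 < v_3 < v_4 < v_5 < v_6. Listing each simplex with vertices in this order, K has dimension 1 with simplices:

  0-simplices (7): [v_0], [v_1], [v_2], [v_3], [v_4], [v_5], [v_6]
  1-simplices (9): [v_0,v_1], [v_0,v_5], [v_1,v_5], [v_2,v_3], [v_2,v_5], [v_3,v_5], [v_4,v_5], [v_4,v_6], [v_5,v_6]

Hence C_0 ≅ Z^7, C_1 ≅ Z^9.

∂_1: C_1 → C_0 is given by ∂[p,q] = [q] − [p]. For instance
  ∂[v_3,v_5] = [v_5] − [v_3].
The 7×9 boundary matrix has rank 6 and Smith normal form diag(1,1,1,1,1,1).

Now H_k = ker ∂_k / im ∂_{k+1}, so:

  H_0: rank C_0 − rank ∂_1 = 7 − 6 = 1, and the invariant factors of ∂_1 are all 1, so H_0 ≅ Z.
  H_1: rank ker ∂_1 − rank ∂_2 = (9 − 6) − 0 = 3, and there is no ∂_2, so H_1 ≅ Z^3.

H_0 = Z,  H_1 = Z^3.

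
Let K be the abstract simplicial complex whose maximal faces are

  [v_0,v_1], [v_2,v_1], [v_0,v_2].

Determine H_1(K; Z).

K has 3 vertices, 3 edges.
rank ∂_1 = 2, rank ∂_2 = 0 ⇒ b_1 = 3 − 2 − 0 = 1. So H_1 ≅ Z.

H_1 = Z.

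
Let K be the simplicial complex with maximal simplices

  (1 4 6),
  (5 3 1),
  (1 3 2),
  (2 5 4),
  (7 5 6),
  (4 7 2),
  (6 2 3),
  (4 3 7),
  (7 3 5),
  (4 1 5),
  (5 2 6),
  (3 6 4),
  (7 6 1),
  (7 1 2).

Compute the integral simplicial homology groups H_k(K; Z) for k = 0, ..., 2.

H_0 = Z,  H_1 = Z^2,  H_2 = Z.

Fix the vertex order 1 < 2 < 3 < 4 < 5 < 6 < 7 and write every simplex with vertices in increasing order. Then dim K = 2 and the simplices of K are:

  0-simplices (7): [1], [2], [3], [4], [5], [6], [7]
  1-simplices (21): [1,2], [1,3], [1,4], [1,5], [1,6], [1,7], [2,3], [2,4], [2,5], [2,6], [2,7], [3,4], [3,5], [3,6], [3,7], [4,5], [4,6], [4,7], [5,6], [5,7], [6,7]
  2-simplices (14): [1,2,3], [1,2,7], [1,3,5], [1,4,5], [1,4,6], [1,6,7], [2,3,6], [2,4,5], [2,4,7], [2,5,6], [3,4,6], [3,4,7], [3,5,7], [5,6,7]

Hence C_0 ≅ Z^7, C_1 ≅ Z^21, C_2 ≅ Z^14.

Boundary ∂_1: C_1 → C_0 sends each edge [p,q] (with p < q) to q − p. For instance
  ∂[1,5] = [5] − [1].
This gives a 7×21 integer matrix of rank 6; reducing to Smith normal form yields diagonal entries (1,1,1,1,1,1).

The boundary map ∂_2: C_2 → C_1 acts by ∂[p,q,r] = [q,r] − [p,r] + [p,q]. For instance
  ∂[5,6,7] = [6,7] − [5,7] + [5,6],
  ∂[1,6,7] = [6,7] − [1,7] + [1,6].
This gives a 21×14 integer matrix of rank 13; reducing to Smith normal form yields diagonal entries (1,1,1,1,1,1,1,1,1,1,1,1,1).

Now H_k = ker ∂_k / im ∂_{k+1}, so:

  H_0: rank C_0 − rank ∂_1 = 7 − 6 = 1, and the invariant factors of ∂_1 are all 1, so H_0 ≅ Z.
  H_1: rank ker ∂_1 − rank ∂_2 = (21 − 6) − 13 = 2, and the invariant factors of ∂_2 are all 1, so H_1 ≅ Z^2.
  H_2: rank ker ∂_2 − rank ∂_3 = (14 − 13) − 0 = 1, and there is no ∂_3, so H_2 ≅ Z.

As a check, the Euler characteristic is 7 − 21 + 14 = 0, which agrees with 1 − 2 + 1 = 0.
(K is a triangulation of the torus T^2.)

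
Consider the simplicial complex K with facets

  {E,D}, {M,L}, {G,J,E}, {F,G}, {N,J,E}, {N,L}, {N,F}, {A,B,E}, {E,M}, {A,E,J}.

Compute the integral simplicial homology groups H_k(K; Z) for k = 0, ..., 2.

Order the vertices as A < B < D < E < F < G < J < L < M < N. Listing each simplex with vertices in this order, K has dimension 2 with simplices:

  0-simplices (10): A, B, D, E, F, G, J, L, M, N
  1-simplices (15): AB, AE, AJ, BE, DE, EG, EJ, EM, EN, FG, FN, GJ, JN, LM, LN
  2-simplices (4): ABE, AEJ, EGJ, EJN

so the chain groups are C_0 ≅ Z^10, C_1 ≅ Z^15, C_2 ≅ Z^4.

∂_1: C_1 → C_0 sends each edge [p,q] (with p < q) to q − p. For instance
  ∂AJ = J − A.
As a 10×15 matrix over Z this has rank 9, with invariant factors (1,1,1,1,1,1,1,1,1).

Boundary ∂_2: C_2 → C_1 maps a triangle to the signed sum of its edges. For instance
  ∂AEJ = EJ − AJ + AE,
  ∂EJN = JN − EN + EJ.
As a 15×4 matrix over Z this has rank 4, with invariant factors (1,1,1,1).

Now H_k = ker ∂_k / im ∂_{k+1}, so:

  H_0: rank C_0 − rank ∂_1 = 10 − 9 = 1, and the invariant factors of ∂_1 are all 1, so H_0 = Z.
  H_1: rank ker ∂_1 − rank ∂_2 = (15 − 9) − 4 = 2, and the invariant factors of ∂_2 are all 1, so H_1 = Z^2.
  H_2: rank ker ∂_2 − rank ∂_3 = (4 − 4) − 0 = 0, and there is no ∂_3, so H_2 = 0.

As a check, the Euler characteristic is 10 − 15 + 4 = -1, which agrees with 1 − 2 + 0 = -1.

H_0 = Z,  H_1 = Z^2,  H_2 = 0.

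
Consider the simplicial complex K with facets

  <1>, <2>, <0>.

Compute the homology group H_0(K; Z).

We work with the vertex ordering 0 < 1 < 2. The simplices of K, each written with vertices in increasing order, are:

  0-simplices (3): [0], [1], [2]

so the chain groups are C_0 ≅ Z^3.

Reading off H_k = ker ∂_k / im ∂_{k+1}:

  H_0: rank C_0 − rank ∂_1 = 3 − 0 = 3, and there is no ∂_1, so H_0 = Z^3.

(K is a triangulation of a set of 3 points.)

H_0 ≅ Z^3.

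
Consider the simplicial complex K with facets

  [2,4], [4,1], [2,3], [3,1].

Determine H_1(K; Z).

H_1 = Z.

We work with the vertex ordering 1 < 2 < 3 < 4. The simplices of K, each written with vertices in increasing order, are:

  0-simplices (4): [1], [2], [3], [4]
  1-simplices (4): [1,3], [1,4], [2,3], [2,4]

giving chain groups C_0 ≅ Z^4, C_1 ≅ Z^4.

Boundary ∂_1: C_1 → C_0 maps an edge to its endpoints' difference, ∂[p,q] = q − p. For instance
  ∂[1,3] = [3] − [1].
As a 4×4 matrix over Z this has rank 3, with invariant factors (1,1,1).

Now H_k = ker ∂_k / im ∂_{k+1}, so:

  H_1: rank ker ∂_1 − rank ∂_2 = (4 − 3) − 0 = 1, and there is no ∂_2, so H_1 = Z.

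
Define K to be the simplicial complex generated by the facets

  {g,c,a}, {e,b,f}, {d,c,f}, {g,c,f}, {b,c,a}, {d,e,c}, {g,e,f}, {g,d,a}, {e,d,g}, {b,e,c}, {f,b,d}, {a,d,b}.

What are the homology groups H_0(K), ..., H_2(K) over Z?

Order the vertices as a < b < c < d < e < f < g. Listing each simplex with vertices in this order, K has dimension 2 with simplices:

  0-simplices (7): a, b, c, d, e, f, g
  1-simplices (18): ab, ac, ad, ag, bc, bd, be, bf, cd, ce, cf, cg, de, df, dg, ef, eg, fg
  2-simplices (12): abc, abd, acg, adg, bce, bdf, bef, cde, cdf, cfg, deg, efg

Hence C_0 ≅ Z^7, C_1 ≅ Z^18, C_2 ≅ Z^12.

∂_1: C_1 → C_0 maps an edge to its endpoints' difference, ∂[p,q] = q − p. For instance
  ∂bf = f − b.
This gives a 7×18 integer matrix of rank 6; reducing to Smith normal form yields diagonal entries (1,1,1,1,1,1).

∂_2: C_2 → C_1 maps a triangle to the signed sum of its edges. For instance
  ∂cde = de − ce + cd,
  ∂cfg = fg − cg + cf.
As a 18×12 matrix over Z this has rank 12, with invariant factors (1,1,1,1,1,1,1,1,1,1,1,2).

Reading off H_k = ker ∂_k / im ∂_{k+1}:

  H_0: rank C_0 − rank ∂_1 = 7 − 6 = 1, and the invariant factors of ∂_1 are all 1, so H_0 = Z.
  H_1: rank ker ∂_1 − rank ∂_2 = (18 − 6) − 12 = 0, and ∂_2 has invariant factor 2 > 1, so H_1 = Z/2.
  H_2: rank ker ∂_2 − rank ∂_3 = (12 − 12) − 0 = 0, and there is no ∂_3, so H_2 = 0.

As a check, the Euler characteristic is 7 − 18 + 12 = 1, which agrees with 1 − 0 + 0 = 1.

H_0 ≅ Z,  H_1 ≅ Z/2,  H_2 = 0.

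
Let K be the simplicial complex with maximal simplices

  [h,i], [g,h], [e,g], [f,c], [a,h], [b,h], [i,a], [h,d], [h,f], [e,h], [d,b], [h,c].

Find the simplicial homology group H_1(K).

Take the total order a < b < c < d < e < f < g < h < i on the vertex set. Then K (dimension 1) consists of the simplices:

  0-simplices (9): a, b, c, d, e, f, g, h, i
  1-simplices (12): ah, ai, bd, bh, cf, ch, dh, eg, eh, fh, gh, hi

giving chain groups C_0 ≅ Z^9, C_1 ≅ Z^12.

The boundary map ∂_1: C_1 → C_0 sends each edge [p,q] (with p < q) to q − p. For instance
  ∂hi = i − h.
The 9×12 boundary matrix has rank 8 and Smith normal form diag(1,1,1,1,1,1,1,1).

From H_k ≅ ker(∂_k) / im(∂_{k+1}) we obtain:

  H_1: rank ker ∂_1 − rank ∂_2 = (12 − 8) − 0 = 4, and there is no ∂_2, so H_1 ≅ Z^4.

H_1 ≅ Z^4.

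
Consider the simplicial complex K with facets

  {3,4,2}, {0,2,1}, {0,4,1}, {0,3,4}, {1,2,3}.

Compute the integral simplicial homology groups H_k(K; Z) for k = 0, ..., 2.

H_0 = Z,  H_1 = Z,  H_2 = 0.

K has 5 vertices, 10 edges, 5 triangles.
rank ∂_0 = 0, rank ∂_1 = 4 ⇒ b_0 = 5 − 0 − 4 = 1; all invariant factors of ∂_1 are 1 so no torsion. So H_0 ≅ Z.
rank ∂_1 = 4, rank ∂_2 = 5 ⇒ b_1 = 10 − 4 − 5 = 1; all invariant factors of ∂_2 are 1 so no torsion. So H_1 ≅ Z.
rank ∂_2 = 5, rank ∂_3 = 0 ⇒ b_2 = 5 − 5 − 0 = 0. So H_2 ≅ 0.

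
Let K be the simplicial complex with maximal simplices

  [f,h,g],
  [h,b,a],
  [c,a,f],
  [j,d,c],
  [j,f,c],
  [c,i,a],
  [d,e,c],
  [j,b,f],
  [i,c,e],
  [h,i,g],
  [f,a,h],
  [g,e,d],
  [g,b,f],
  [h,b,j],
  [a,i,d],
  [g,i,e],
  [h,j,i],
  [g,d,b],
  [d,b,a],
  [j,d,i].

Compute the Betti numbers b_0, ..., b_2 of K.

Take the total order a < b < c < d < e < f < g < h < i < j on the vertex set. Then K (dimension 2) consists of the simplices:

  0-simplices (10): a, b, c, d, e, f, g, h, i, j
  1-simplices (30): ab, ac, ad, af, ah, ai, bd, bf, bg, bh, bj, cd, ce, cf, ci, cj, de, dg, di, dj, eg, ei, fg, fh, fj, gh, gi, hi, hj, ij
  2-simplices (20): abd, abh, acf, aci, adi, afh, bdg, bfg, bfj, bhj, cde, cdj, cei, cfj, deg, dij, egi, fgh, ghi, hij

Hence C_0 ≅ Z^10, C_1 ≅ Z^30, C_2 ≅ Z^20.

∂_1: C_1 → C_0 sends each edge [p,q] (with p < q) to q − p. For instance
  ∂dj = j − d.
The 10×30 boundary matrix has rank 9 and Smith normal form diag(1,1,1,1,1,1,1,1,1).

Boundary ∂_2: C_2 → C_1 maps a triangle to the signed sum of its edges. For instance
  ∂aci = ci − ai + ac,
  ∂cei = ei − ci + ce.
The 30×20 boundary matrix has rank 20 and Smith normal form diag(1,1,1,1,1,1,1,1,1,1,1,1,1,1,1,1,1,1,1,2).

From H_k ≅ ker(∂_k) / im(∂_{k+1}) we obtain:

  H_0: rank C_0 − rank ∂_1 = 10 − 9 = 1, and the invariant factors of ∂_1 are all 1, so H_0 = Z.
  H_1: rank ker ∂_1 − rank ∂_2 = (30 − 9) − 20 = 1, and ∂_2 has invariant factor 2 > 1, so H_1 = Z ⊕ Z/2.
  H_2: rank ker ∂_2 − rank ∂_3 = (20 − 20) − 0 = 0, and there is no ∂_3, so H_2 = 0.

Hence the Betti numbers are b_0 = 1, b_1 = 1, b_2 = 0.

b_0 = 1, b_1 = 1, b_2 = 0.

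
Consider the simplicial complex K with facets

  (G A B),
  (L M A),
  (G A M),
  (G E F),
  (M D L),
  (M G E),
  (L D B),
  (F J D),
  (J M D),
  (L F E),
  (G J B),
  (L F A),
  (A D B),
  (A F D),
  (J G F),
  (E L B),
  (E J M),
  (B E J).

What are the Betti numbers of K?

Take the total order A < B < D < E < F < G < J < L < M on the vertex set. Then K (dimension 2) consists of the simplices:

  0-simplices (9): A, B, D, E, F, G, J, L, M
  1-simplices (27): AB, AD, AF, AG, AL, AM, BD, BE, BG, BJ, BL, DF, DJ, DL, DM, EF, EG, EJ, EL, EM, FG, FJ, FL, GJ, GM, JM, LM
  2-simplices (18): ABD, ABG, ADF, AFL, AGM, ALM, BDL, BEJ, BEL, BGJ, DFJ, DJM, DLM, EFG, EFL, EGM, EJM, FGJ

so the chain groups are C_0 ≅ Z^9, C_1 ≅ Z^27, C_2 ≅ Z^18.

∂_1: C_1 → C_0 maps an edge to its endpoints' difference, ∂[p,q] = q − p.
As a 9×27 matrix over Z this has rank 8, with invariant factors (1,1,1,1,1,1,1,1).

Boundary ∂_2: C_2 → C_1 maps a triangle to the signed sum of its edges. For instance
  ∂EFG = FG − EG + EF,
  ∂EGM = GM − EM + EG.
As a 27×18 matrix over Z this has rank 18, with invariant factors (1,1,1,1,1,1,1,1,1,1,1,1,1,1,1,1,1,2).

Now H_k = ker ∂_k / im ∂_{k+1}, so:

  H_0: rank C_0 − rank ∂_1 = 9 − 8 = 1, and the invariant factors of ∂_1 are all 1, so H_0 = Z.
  H_1: rank ker ∂_1 − rank ∂_2 = (27 − 8) − 18 = 1, and ∂_2 has invariant factor 2 > 1, so H_1 = Z ⊕ Z/2Z.
  H_2: rank ker ∂_2 − rank ∂_3 = (18 − 18) − 0 = 0, and there is no ∂_3, so H_2 = 0.

As a check, the Euler characteristic is 9 − 27 + 18 = 0, which agrees with 1 − 1 + 0 = 0.

Hence the Betti numbers are b_0 = 1, b_1 = 1, b_2 = 0.

b_0 = 1, b_1 = 1, b_2 = 0.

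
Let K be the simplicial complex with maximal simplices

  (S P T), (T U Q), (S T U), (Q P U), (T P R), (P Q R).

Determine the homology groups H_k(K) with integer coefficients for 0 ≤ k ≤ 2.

Order the vertices as P < Q < R < S < T < U. Listing each simplex with vertices in this order, K has dimension 2 with simplices:

  0-simplices (6): P, Q, R, S, T, U
  1-simplices (12): PQ, PR, PS, PT, PU, QR, QT, QU, RT, ST, SU, TU
  2-simplices (6): PQR, PQU, PRT, PST, QTU, STU

Hence C_0 ≅ Z^6, C_1 ≅ Z^12, C_2 ≅ Z^6.

∂_1: C_1 → C_0 is given by ∂[p,q] = [q] − [p]. For instance
  ∂RT = T − R.
The 6×12 boundary matrix has rank 5 and Smith normal form diag(1,1,1,1,1).

∂_2: C_2 → C_1 maps a triangle to the signed sum of its edges. For instance
  ∂STU = TU − SU + ST,
  ∂PQR = QR − PR + PQ.
The resulting 12×6 matrix has rank 6, and its Smith normal form has invariant factors (1,1,1,1,1,1).

Now H_k = ker ∂_k / im ∂_{k+1}, so:

  H_0: rank C_0 − rank ∂_1 = 6 − 5 = 1, and the invariant factors of ∂_1 are all 1, so H_0 ≅ Z.
  H_1: rank ker ∂_1 − rank ∂_2 = (12 − 5) − 6 = 1, and the invariant factors of ∂_2 are all 1, so H_1 ≅ Z.
  H_2: rank ker ∂_2 − rank ∂_3 = (6 − 6) − 0 = 0, and there is no ∂_3, so H_2 ≅ 0.

As a check, the Euler characteristic is 6 − 12 + 6 = 0, which agrees with 1 − 1 + 0 = 0.

H_0 ≅ Z,  H_1 ≅ Z,  H_2 = 0.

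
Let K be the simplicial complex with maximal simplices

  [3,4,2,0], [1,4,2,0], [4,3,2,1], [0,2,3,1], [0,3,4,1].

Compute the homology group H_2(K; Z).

We work with the vertex ordering 0 < 1 < 2 < 3 < 4. The simplices of K, each written with vertices in increasing order, are:

  0-simplices (5): [0], [1], [2], [3], [4]
  1-simplices (10): [0,1], [0,2], [0,3], [0,4], [1,2], [1,3], [1,4], [2,3], [2,4], [3,4]
  2-simplices (10): [0,1,2], [0,1,3], [0,1,4], [0,2,3], [0,2,4], [0,3,4], [1,2,3], [1,2,4], [1,3,4], [2,3,4]
  3-simplices (5): [0,1,2,3], [0,1,2,4], [0,1,3,4], [0,2,3,4], [1,2,3,4]

so the chain groups are C_0 ≅ Z^5, C_1 ≅ Z^10, C_2 ≅ Z^10, C_3 ≅ Z^5.

∂_1: C_1 → C_0 maps an edge to its endpoints' difference, ∂[p,q] = q − p.
As a 5×10 matrix over Z this has rank 4, with invariant factors (1,1,1,1).

Boundary ∂_2: C_2 → C_1 acts by ∂[p,q,r] = [q,r] − [p,r] + [p,q]. For instance
  ∂[1,2,3] = [2,3] − [1,3] + [1,2],
  ∂[1,2,4] = [2,4] − [1,4] + [1,2].
The resulting 10×10 matrix has rank 6, and its Smith normal form has invariant factors (1,1,1,1,1,1).

The boundary map ∂_3: C_3 → C_2 sends each 3-simplex σ to the alternating sum Σ_i (−1)^i (σ with its i-th vertex removed). For instance
  ∂[0,1,2,3] = [1,2,3] − [0,2,3] + [0,1,3] − [0,1,2],
  ∂[0,1,3,4] = [1,3,4] − [0,3,4] + [0,1,4] − [0,1,3].
The 10×5 boundary matrix has rank 4 and Smith normal form diag(1,1,1,1).

From H_k ≅ ker(∂_k) / im(∂_{k+1}) we obtain:

  H_2: rank ker ∂_2 − rank ∂_3 = (10 − 6) − 4 = 0, and the invariant factors of ∂_3 are all 1, so H_2 ≅ 0.

(K is a triangulation of the 3-sphere S^3.)

H_2 ≅ 0.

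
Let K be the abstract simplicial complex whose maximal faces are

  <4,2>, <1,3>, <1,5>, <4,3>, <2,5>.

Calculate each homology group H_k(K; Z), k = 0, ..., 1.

H_0 = Z,  H_1 = Z.

Fix the vertex order 1 < 2 < 3 < 4 < 5 and write every simplex with vertices in increasing order. Then dim K = 1 and the simplices of K are:

  0-simplices (5): [1], [2], [3], [4], [5]
  1-simplices (5): [1,3], [1,5], [2,4], [2,5], [3,4]

so the chain groups are C_0 ≅ Z^5, C_1 ≅ Z^5.

The boundary map ∂_1: C_1 → C_0 is given by ∂[p,q] = [q] − [p].
This gives a 5×5 integer matrix of rank 4; reducing to Smith normal form yields diagonal entries (1,1,1,1).

Reading off H_k = ker ∂_k / im ∂_{k+1}:

  H_0: rank C_0 − rank ∂_1 = 5 − 4 = 1, and the invariant factors of ∂_1 are all 1, so H_0 ≅ Z.
  H_1: rank ker ∂_1 − rank ∂_2 = (5 − 4) − 0 = 1, and there is no ∂_2, so H_1 ≅ Z.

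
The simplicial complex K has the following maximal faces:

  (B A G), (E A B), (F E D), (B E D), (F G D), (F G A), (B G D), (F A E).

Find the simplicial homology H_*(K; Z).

K has 6 vertices, 12 edges, 8 triangles.
rank ∂_0 = 0, rank ∂_1 = 5 ⇒ b_0 = 6 − 0 − 5 = 1; all invariant factors of ∂_1 are 1 so no torsion. So H_0 = Z.
rank ∂_1 = 5, rank ∂_2 = 7 ⇒ b_1 = 12 − 5 − 7 = 0; all invariant factors of ∂_2 are 1 so no torsion. So H_1 = 0.
rank ∂_2 = 7, rank ∂_3 = 0 ⇒ b_2 = 8 − 7 − 0 = 1. So H_2 = Z.

H_0 ≅ Z,  H_1 = 0,  H_2 ≅ Z.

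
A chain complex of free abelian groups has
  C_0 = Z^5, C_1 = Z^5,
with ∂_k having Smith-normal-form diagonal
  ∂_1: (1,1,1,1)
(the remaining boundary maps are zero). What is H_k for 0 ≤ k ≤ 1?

H_0: b_0 = 5 − 0 − 4 = 1; torsion from ∂_1 factors > 1: none. So H_0 ≅ Z.
H_1: b_1 = 5 − 4 − 0 = 1; torsion from ∂_2 factors > 1: none. So H_1 ≅ Z.

H_0 ≅ Z,  H_1 ≅ Z.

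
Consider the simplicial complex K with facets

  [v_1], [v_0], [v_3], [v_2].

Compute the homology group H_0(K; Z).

H_0 ≅ Z^4.

We work with the vertex ordering v_0 < v_1 < v_2 < v_3. The simplices of K, each written with vertices in increasing order, are:

  0-simplices (4): [v_0], [v_1], [v_2], [v_3]

so the chain groups are C_0 ≅ Z^4.

From H_k ≅ ker(∂_k) / im(∂_{k+1}) we obtain:

  H_0: rank C_0 − rank ∂_1 = 4 − 0 = 4, and there is no ∂_1, so H_0 ≅ Z^4.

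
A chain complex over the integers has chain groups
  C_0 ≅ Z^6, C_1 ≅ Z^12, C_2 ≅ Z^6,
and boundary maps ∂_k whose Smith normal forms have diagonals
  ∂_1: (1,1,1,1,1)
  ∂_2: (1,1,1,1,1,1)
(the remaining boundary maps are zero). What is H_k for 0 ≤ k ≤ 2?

H_0 = Z,  H_1 = Z,  H_2 = 0.

H_0: b_0 = 6 − 0 − 5 = 1; torsion from ∂_1 factors > 1: none. So H_0 = Z.
H_1: b_1 = 12 − 5 − 6 = 1; torsion from ∂_2 factors > 1: none. So H_1 = Z.
H_2: b_2 = 6 − 6 − 0 = 0; torsion from ∂_3 factors > 1: none. So H_2 = 0.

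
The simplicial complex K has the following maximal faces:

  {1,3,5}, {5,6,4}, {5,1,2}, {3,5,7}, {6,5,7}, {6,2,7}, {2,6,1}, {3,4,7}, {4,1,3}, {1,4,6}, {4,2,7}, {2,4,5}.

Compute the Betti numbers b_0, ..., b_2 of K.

b_0 = 1, b_1 = 0, b_2 = 0.

Fix the vertex order 1 < 2 < 3 < 4 < 5 < 6 < 7 and write every simplex with vertices in increasing order. Then dim K = 2 and the simplices of K are:

  0-simplices (7): [1], [2], [3], [4], [5], [6], [7]
  1-simplices (18): [1,2], [1,3], [1,4], [1,5], [1,6], [2,4], [2,5], [2,6], [2,7], [3,4], [3,5], [3,7], [4,5], [4,6], [4,7], [5,6], [5,7], [6,7]
  2-simplices (12): [1,2,5], [1,2,6], [1,3,4], [1,3,5], [1,4,6], [2,4,5], [2,4,7], [2,6,7], [3,4,7], [3,5,7], [4,5,6], [5,6,7]

giving chain groups C_0 ≅ Z^7, C_1 ≅ Z^18, C_2 ≅ Z^12.

Boundary ∂_1: C_1 → C_0 maps an edge to its endpoints' difference, ∂[p,q] = q − p. For instance
  ∂[1,2] = [2] − [1].
As a 7×18 matrix over Z this has rank 6, with invariant factors (1,1,1,1,1,1).

Boundary ∂_2: C_2 → C_1 acts by ∂[p,q,r] = [q,r] − [p,r] + [p,q]. For instance
  ∂[1,3,5] = [3,5] − [1,5] + [1,3],
  ∂[3,4,7] = [4,7] − [3,7] + [3,4].
The resulting 18×12 matrix has rank 12, and its Smith normal form has invariant factors (1,1,1,1,1,1,1,1,1,1,1,2).

From H_k ≅ ker(∂_k) / im(∂_{k+1}) we obtain:

  H_0: rank C_0 − rank ∂_1 = 7 − 6 = 1, and the invariant factors of ∂_1 are all 1, so H_0 ≅ Z.
  H_1: rank ker ∂_1 − rank ∂_2 = (18 − 6) − 12 = 0, and ∂_2 has invariant factor 2 > 1, so H_1 ≅ Z/2Z.
  H_2: rank ker ∂_2 − rank ∂_3 = (12 − 12) − 0 = 0, and there is no ∂_3, so H_2 ≅ 0.

As a check, the Euler characteristic is 7 − 18 + 12 = 1, which agrees with 1 − 0 + 0 = 1.
(K is a triangulation of the real projective plane RP^2.)

Hence the Betti numbers are b_0 = 1, b_1 = 0, b_2 = 0.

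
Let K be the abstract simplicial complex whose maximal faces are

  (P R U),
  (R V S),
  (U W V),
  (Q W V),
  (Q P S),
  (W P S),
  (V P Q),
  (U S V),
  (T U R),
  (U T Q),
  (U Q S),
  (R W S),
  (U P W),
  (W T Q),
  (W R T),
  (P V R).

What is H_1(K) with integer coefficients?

H_1 ≅ Z^2.

Take the total order P < Q < R < S < T < U < V < W on the vertex set. Then K (dimension 2) consists of the simplices:

  0-simplices (8): P, Q, R, S, T, U, V, W
  1-simplices (24): PQ, PR, PS, PU, PV, PW, QS, QT, QU, QV, QW, RS, RT, RU, RV, RW, SU, SV, SW, TU, TW, UV, UW, VW
  2-simplices (16): PQS, PQV, PRU, PRV, PSW, PUW, QSU, QTU, QTW, QVW, RSV, RSW, RTU, RTW, SUV, UVW

so the chain groups are C_0 ≅ Z^8, C_1 ≅ Z^24, C_2 ≅ Z^16.

∂_1: C_1 → C_0 maps an edge to its endpoints' difference, ∂[p,q] = q − p. For instance
  ∂UW = W − U.
This gives a 8×24 integer matrix of rank 7; reducing to Smith normal form yields diagonal entries (1,1,1,1,1,1,1).

The boundary map ∂_2: C_2 → C_1 sends each 2-simplex [p,q,r] to [q,r] − [p,r] + [p,q]. For instance
  ∂QTU = TU − QU + QT,
  ∂QTW = TW − QW + QT.
The resulting 24×16 matrix has rank 15, and its Smith normal form has invariant factors (1,1,1,1,1,1,1,1,1,1,1,1,1,1,1).

Computing H_k = (kernel of ∂_k) / (image of ∂_{k+1}):

  H_1: rank ker ∂_1 − rank ∂_2 = (24 − 7) − 15 = 2, and the invariant factors of ∂_2 are all 1, so H_1 = Z^2.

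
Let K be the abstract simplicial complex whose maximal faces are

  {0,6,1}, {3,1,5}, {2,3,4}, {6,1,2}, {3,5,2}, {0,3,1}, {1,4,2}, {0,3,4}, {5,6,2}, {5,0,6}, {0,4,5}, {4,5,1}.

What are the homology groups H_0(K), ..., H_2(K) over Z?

K has 7 vertices, 18 edges, 12 triangles.
rank ∂_0 = 0, rank ∂_1 = 6 ⇒ b_0 = 7 − 0 − 6 = 1; all invariant factors of ∂_1 are 1 so no torsion. So H_0 ≅ Z.
rank ∂_1 = 6, rank ∂_2 = 12 ⇒ b_1 = 18 − 6 − 12 = 0; ∂_2 has invariant factor(s) [2] giving torsion. So H_1 ≅ Z/2.
rank ∂_2 = 12, rank ∂_3 = 0 ⇒ b_2 = 12 − 12 − 0 = 0. So H_2 ≅ 0.

H_0 ≅ Z,  H_1 ≅ Z/2,  H_2 = 0.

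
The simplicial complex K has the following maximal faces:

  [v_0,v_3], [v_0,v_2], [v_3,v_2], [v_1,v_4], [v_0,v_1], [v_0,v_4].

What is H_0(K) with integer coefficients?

Fix the vertex order v_0 < v_1 < v_2 < v_3 < v_4 and write every simplex with vertices in increasing order. Then dim K = 1 and the simplices of K are:

  0-simplices (5): [v_0], [v_1], [v_2], [v_3], [v_4]
  1-simplices (6): [v_0,v_1], [v_0,v_2], [v_0,v_3], [v_0,v_4], [v_1,v_4], [v_2,v_3]

so the chain groups are C_0 ≅ Z^5, C_1 ≅ Z^6.

∂_1: C_1 → C_0 sends each edge [p,q] (with p < q) to q − p. For instance
  ∂[v_2,v_3] = [v_3] − [v_2].
As a 5×6 matrix over Z this has rank 4, with invariant factors (1,1,1,1).

From H_k ≅ ker(∂_k) / im(∂_{k+1}) we obtain:

  H_0: rank C_0 − rank ∂_1 = 5 − 4 = 1, and the invariant factors of ∂_1 are all 1, so H_0 = Z.

H_0 = Z.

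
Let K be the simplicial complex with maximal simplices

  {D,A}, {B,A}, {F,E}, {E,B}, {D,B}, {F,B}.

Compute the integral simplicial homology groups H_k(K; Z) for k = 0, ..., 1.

H_0 = Z,  H_1 = Z^2.

K has 5 vertices, 6 edges.
rank ∂_0 = 0, rank ∂_1 = 4 ⇒ b_0 = 5 − 0 − 4 = 1; all invariant factors of ∂_1 are 1 so no torsion. So H_0 = Z.
rank ∂_1 = 4, rank ∂_2 = 0 ⇒ b_1 = 6 − 4 − 0 = 2. So H_1 = Z^2.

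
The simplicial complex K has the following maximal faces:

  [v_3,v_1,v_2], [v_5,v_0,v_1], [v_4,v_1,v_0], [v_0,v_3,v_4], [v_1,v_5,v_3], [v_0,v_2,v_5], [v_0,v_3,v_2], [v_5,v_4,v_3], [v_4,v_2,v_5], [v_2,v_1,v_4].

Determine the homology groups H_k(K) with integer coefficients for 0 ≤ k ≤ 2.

H_0 = Z,  H_1 = Z/2,  H_2 = 0.

K has 6 vertices, 15 edges, 10 triangles.
rank ∂_0 = 0, rank ∂_1 = 5 ⇒ b_0 = 6 − 0 − 5 = 1; all invariant factors of ∂_1 are 1 so no torsion. So H_0 ≅ Z.
rank ∂_1 = 5, rank ∂_2 = 10 ⇒ b_1 = 15 − 5 − 10 = 0; ∂_2 has invariant factor(s) [2] giving torsion. So H_1 ≅ Z/2.
rank ∂_2 = 10, rank ∂_3 = 0 ⇒ b_2 = 10 − 10 − 0 = 0. So H_2 ≅ 0.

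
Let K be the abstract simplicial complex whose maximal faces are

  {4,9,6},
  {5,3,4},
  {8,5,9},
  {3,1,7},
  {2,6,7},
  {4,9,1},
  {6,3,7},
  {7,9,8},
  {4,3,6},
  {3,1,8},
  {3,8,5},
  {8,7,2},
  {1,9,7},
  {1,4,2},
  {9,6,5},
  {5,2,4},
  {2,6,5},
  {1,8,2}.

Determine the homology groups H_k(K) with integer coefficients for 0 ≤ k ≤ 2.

H_0 ≅ Z,  H_1 ≅ Z ⊕ Z_2,  H_2 = 0.

Fix the vertex order 1 < 2 < 3 < 4 < 5 < 6 < 7 < 8 < 9 and write every simplex with vertices in increasing order. Then dim K = 2 and the simplices of K are:

  0-simplices (9): [1], [2], [3], [4], [5], [6], [7], [8], [9]
  1-simplices (27): (27 of them)
  2-simplices (18): [1,2,4], [1,2,8], [1,3,7], [1,3,8], [1,4,9], [1,7,9], [2,4,5], [2,5,6], [2,6,7], [2,7,8], [3,4,5], [3,4,6], [3,5,8], [3,6,7], [4,6,9], [5,6,9], [5,8,9], [7,8,9]

giving chain groups C_0 ≅ Z^9, C_1 ≅ Z^27, C_2 ≅ Z^18.

Boundary ∂_1: C_1 → C_0 sends each edge [p,q] (with p < q) to q − p. For instance
  ∂[3,6] = [6] − [3].
As a 9×27 matrix over Z this has rank 8, with invariant factors (1,1,1,1,1,1,1,1).

Boundary ∂_2: C_2 → C_1 sends each 2-simplex [p,q,r] to [q,r] − [p,r] + [p,q]. For instance
  ∂[5,8,9] = [8,9] − [5,9] + [5,8],
  ∂[2,5,6] = [5,6] − [2,6] + [2,5].
This gives a 27×18 integer matrix of rank 18; reducing to Smith normal form yields diagonal entries (1,1,1,1,1,1,1,1,1,1,1,1,1,1,1,1,1,2).

Now H_k = ker ∂_k / im ∂_{k+1}, so:

  H_0: rank C_0 − rank ∂_1 = 9 − 8 = 1, and the invariant factors of ∂_1 are all 1, so H_0 = Z.
  H_1: rank ker ∂_1 − rank ∂_2 = (27 − 8) − 18 = 1, and ∂_2 has invariant factor 2 > 1, so H_1 = Z ⊕ Z_2.
  H_2: rank ker ∂_2 − rank ∂_3 = (18 − 18) − 0 = 0, and there is no ∂_3, so H_2 = 0.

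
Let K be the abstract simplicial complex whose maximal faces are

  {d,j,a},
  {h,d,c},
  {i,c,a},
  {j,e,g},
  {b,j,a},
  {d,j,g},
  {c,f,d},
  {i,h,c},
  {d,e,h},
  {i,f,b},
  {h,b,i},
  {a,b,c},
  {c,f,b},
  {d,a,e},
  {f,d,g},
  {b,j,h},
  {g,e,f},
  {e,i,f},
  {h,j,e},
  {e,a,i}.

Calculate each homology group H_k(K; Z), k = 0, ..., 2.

H_0 ≅ Z,  H_1 ≅ Z ⊕ Z/2Z,  H_2 = 0.

Take the total order a < b < c < d < e < f < g < h < i < j on the vertex set. Then K (dimension 2) consists of the simplices:

  0-simplices (10): a, b, c, d, e, f, g, h, i, j
  1-simplices (30): ab, ac, ad, ae, ai, aj, bc, bf, bh, bi, bj, cd, cf, ch, ci, de, df, dg, dh, dj, ef, eg, eh, ei, ej, fg, fi, gj, hi, hj
  2-simplices (20): abc, abj, aci, ade, adj, aei, bcf, bfi, bhi, bhj, cdf, cdh, chi, deh, dfg, dgj, efg, efi, egj, ehj

giving chain groups C_0 ≅ Z^10, C_1 ≅ Z^30, C_2 ≅ Z^20.

The boundary map ∂_1: C_1 → C_0 is given by ∂[p,q] = [q] − [p].
The 10×30 boundary matrix has rank 9 and Smith normal form diag(1,1,1,1,1,1,1,1,1).

The boundary map ∂_2: C_2 → C_1 acts by ∂[p,q,r] = [q,r] − [p,r] + [p,q]. For instance
  ∂bfi = fi − bi + bf,
  ∂egj = gj − ej + eg.
This gives a 30×20 integer matrix of rank 20; reducing to Smith normal form yields diagonal entries (1,1,1,1,1,1,1,1,1,1,1,1,1,1,1,1,1,1,1,2).

Computing H_k = (kernel of ∂_k) / (image of ∂_{k+1}):

  H_0: rank C_0 − rank ∂_1 = 10 − 9 = 1, and the invariant factors of ∂_1 are all 1, so H_0 = Z.
  H_1: rank ker ∂_1 − rank ∂_2 = (30 − 9) − 20 = 1, and ∂_2 has invariant factor 2 > 1, so H_1 = Z ⊕ Z/2Z.
  H_2: rank ker ∂_2 − rank ∂_3 = (20 − 20) − 0 = 0, and there is no ∂_3, so H_2 = 0.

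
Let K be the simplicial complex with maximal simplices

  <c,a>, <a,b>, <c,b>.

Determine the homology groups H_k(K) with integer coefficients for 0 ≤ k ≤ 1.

Fix the vertex order a < b < c and write every simplex with vertices in increasing order. Then dim K = 1 and the simplices of K are:

  0-simplices (3): a, b, c
  1-simplices (3): ab, ac, bc

Hence C_0 ≅ Z^3, C_1 ≅ Z^3.

The boundary map ∂_1: C_1 → C_0 maps an edge to its endpoints' difference, ∂[p,q] = q − p. For instance
  ∂ac = c − a.
This gives a 3×3 integer matrix of rank 2; reducing to Smith normal form yields diagonal entries (1,1).

Reading off H_k = ker ∂_k / im ∂_{k+1}:

  H_0: rank C_0 − rank ∂_1 = 3 − 2 = 1, and the invariant factors of ∂_1 are all 1, so H_0 ≅ Z.
  H_1: rank ker ∂_1 − rank ∂_2 = (3 − 2) − 0 = 1, and there is no ∂_2, so H_1 ≅ Z.

H_0 ≅ Z,  H_1 ≅ Z.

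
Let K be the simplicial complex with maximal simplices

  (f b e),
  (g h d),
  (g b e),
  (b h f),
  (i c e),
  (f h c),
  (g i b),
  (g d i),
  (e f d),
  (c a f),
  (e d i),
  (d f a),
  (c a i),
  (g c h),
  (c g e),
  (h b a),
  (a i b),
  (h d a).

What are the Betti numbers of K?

Order the vertices as a < b < c < d < e < f < g < h < i. Listing each simplex with vertices in this order, K has dimension 2 with simplices:

  0-simplices (9): a, b, c, d, e, f, g, h, i
  1-simplices (27): ab, ac, ad, af, ah, ai, be, bf, bg, bh, bi, ce, cf, cg, ch, ci, de, df, dg, dh, di, ef, eg, ei, fh, gh, gi
  2-simplices (18): abh, abi, acf, aci, adf, adh, bef, beg, bfh, bgi, ceg, cei, cfh, cgh, def, dei, dgh, dgi

so the chain groups are C_0 ≅ Z^9, C_1 ≅ Z^27, C_2 ≅ Z^18.

The boundary map ∂_1: C_1 → C_0 is given by ∂[p,q] = [q] − [p]. For instance
  ∂ch = h − c.
As a 9×27 matrix over Z this has rank 8, with invariant factors (1,1,1,1,1,1,1,1).

∂_2: C_2 → C_1 acts by ∂[p,q,r] = [q,r] − [p,r] + [p,q]. For instance
  ∂aci = ci − ai + ac,
  ∂adh = dh − ah + ad.
The resulting 27×18 matrix has rank 18, and its Smith normal form has invariant factors (1,1,1,1,1,1,1,1,1,1,1,1,1,1,1,1,1,2).

Computing H_k = (kernel of ∂_k) / (image of ∂_{k+1}):

  H_0: rank C_0 − rank ∂_1 = 9 − 8 = 1, and the invariant factors of ∂_1 are all 1, so H_0 ≅ Z.
  H_1: rank ker ∂_1 − rank ∂_2 = (27 − 8) − 18 = 1, and ∂_2 has invariant factor 2 > 1, so H_1 ≅ Z ⊕ Z/2.
  H_2: rank ker ∂_2 − rank ∂_3 = (18 − 18) − 0 = 0, and there is no ∂_3, so H_2 ≅ 0.

Hence the Betti numbers are b_0 = 1, b_1 = 1, b_2 = 0.

b_0 = 1, b_1 = 1, b_2 = 0.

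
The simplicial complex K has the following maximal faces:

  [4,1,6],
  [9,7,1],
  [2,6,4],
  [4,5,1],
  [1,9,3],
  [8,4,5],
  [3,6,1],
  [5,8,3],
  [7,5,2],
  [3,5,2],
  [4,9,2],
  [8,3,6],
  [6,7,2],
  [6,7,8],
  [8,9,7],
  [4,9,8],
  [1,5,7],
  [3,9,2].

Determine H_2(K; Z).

We work with the vertex ordering 1 < 2 < 3 < 4 < 5 < 6 < 7 < 8 < 9. The simplices of K, each written with vertices in increasing order, are:

  0-simplices (9): [1], [2], [3], [4], [5], [6], [7], [8], [9]
  1-simplices (27): (27 of them)
  2-simplices (18): [1,3,6], [1,3,9], [1,4,5], [1,4,6], [1,5,7], [1,7,9], [2,3,5], [2,3,9], [2,4,6], [2,4,9], [2,5,7], [2,6,7], [3,5,8], [3,6,8], [4,5,8], [4,8,9], [6,7,8], [7,8,9]

so the chain groups are C_0 ≅ Z^9, C_1 ≅ Z^27, C_2 ≅ Z^18.

The boundary map ∂_1: C_1 → C_0 is given by ∂[p,q] = [q] − [p]. For instance
  ∂[1,3] = [3] − [1].
This gives a 9×27 integer matrix of rank 8; reducing to Smith normal form yields diagonal entries (1,1,1,1,1,1,1,1).

∂_2: C_2 → C_1 acts by ∂[p,q,r] = [q,r] − [p,r] + [p,q]. For instance
  ∂[2,4,6] = [4,6] − [2,6] + [2,4],
  ∂[1,3,6] = [3,6] − [1,6] + [1,3].
The resulting 27×18 matrix has rank 17, and its Smith normal form has invariant factors (1,1,1,1,1,1,1,1,1,1,1,1,1,1,1,1,1).

Now H_k = ker ∂_k / im ∂_{k+1}, so:

  H_2: rank ker ∂_2 − rank ∂_3 = (18 − 17) − 0 = 1, and there is no ∂_3, so H_2 = Z.

H_2 ≅ Z.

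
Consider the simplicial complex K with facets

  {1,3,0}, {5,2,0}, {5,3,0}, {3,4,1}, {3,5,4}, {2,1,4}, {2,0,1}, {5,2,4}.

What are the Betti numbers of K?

Order the vertices as 0 < 1 < 2 < 3 < 4 < 5. Listing each simplex with vertices in this order, K has dimension 2 with simplices:

  0-simplices (6): [0], [1], [2], [3], [4], [5]
  1-simplices (12): [0,1], [0,2], [0,3], [0,5], [1,2], [1,3], [1,4], [2,4], [2,5], [3,4], [3,5], [4,5]
  2-simplices (8): [0,1,2], [0,1,3], [0,2,5], [0,3,5], [1,2,4], [1,3,4], [2,4,5], [3,4,5]

Hence C_0 ≅ Z^6, C_1 ≅ Z^12, C_2 ≅ Z^8.

The boundary map ∂_1: C_1 → C_0 is given by ∂[p,q] = [q] − [p].
The resulting 6×12 matrix has rank 5, and its Smith normal form has invariant factors (1,1,1,1,1).

The boundary map ∂_2: C_2 → C_1 acts by ∂[p,q,r] = [q,r] − [p,r] + [p,q]. For instance
  ∂[0,1,2] = [1,2] − [0,2] + [0,1],
  ∂[3,4,5] = [4,5] − [3,5] + [3,4].
This gives a 12×8 integer matrix of rank 7; reducing to Smith normal form yields diagonal entries (1,1,1,1,1,1,1).

Reading off H_k = ker ∂_k / im ∂_{k+1}:

  H_0: rank C_0 − rank ∂_1 = 6 − 5 = 1, and the invariant factors of ∂_1 are all 1, so H_0 = Z.
  H_1: rank ker ∂_1 − rank ∂_2 = (12 − 5) − 7 = 0, and the invariant factors of ∂_2 are all 1, so H_1 = 0.
  H_2: rank ker ∂_2 − rank ∂_3 = (8 − 7) − 0 = 1, and there is no ∂_3, so H_2 = Z.

(K is a triangulation of the 2-sphere S^2.)

Hence the Betti numbers are b_0 = 1, b_1 = 0, b_2 = 1.

b_0 = 1, b_1 = 0, b_2 = 1.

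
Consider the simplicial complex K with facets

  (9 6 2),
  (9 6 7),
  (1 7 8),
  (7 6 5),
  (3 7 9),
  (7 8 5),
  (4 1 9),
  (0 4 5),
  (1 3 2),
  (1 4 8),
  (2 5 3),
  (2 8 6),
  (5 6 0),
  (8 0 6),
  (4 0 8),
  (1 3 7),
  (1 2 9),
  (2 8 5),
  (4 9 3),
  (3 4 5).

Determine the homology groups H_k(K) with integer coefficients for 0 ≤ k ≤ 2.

K has 10 vertices, 30 edges, 20 triangles.
rank ∂_0 = 0, rank ∂_1 = 9 ⇒ b_0 = 10 − 0 − 9 = 1; all invariant factors of ∂_1 are 1 so no torsion. So H_0 = Z.
rank ∂_1 = 9, rank ∂_2 = 20 ⇒ b_1 = 30 − 9 − 20 = 1; ∂_2 has invariant factor(s) [2] giving torsion. So H_1 = Z × Z/2.
rank ∂_2 = 20, rank ∂_3 = 0 ⇒ b_2 = 20 − 20 − 0 = 0. So H_2 = 0.

H_0 = Z,  H_1 = Z × Z/2,  H_2 = 0.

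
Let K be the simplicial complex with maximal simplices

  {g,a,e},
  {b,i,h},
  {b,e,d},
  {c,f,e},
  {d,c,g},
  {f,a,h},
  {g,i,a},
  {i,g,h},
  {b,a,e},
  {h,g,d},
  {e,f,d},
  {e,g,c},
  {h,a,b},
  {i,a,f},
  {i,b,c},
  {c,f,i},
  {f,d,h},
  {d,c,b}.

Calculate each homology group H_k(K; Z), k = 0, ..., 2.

H_0 = Z,  H_1 = Z ⊕ Z/2Z,  H_2 = 0.

K has 9 vertices, 27 edges, 18 triangles.
rank ∂_0 = 0, rank ∂_1 = 8 ⇒ b_0 = 9 − 0 − 8 = 1; all invariant factors of ∂_1 are 1 so no torsion. So H_0 ≅ Z.
rank ∂_1 = 8, rank ∂_2 = 18 ⇒ b_1 = 27 − 8 − 18 = 1; ∂_2 has invariant factor(s) [2] giving torsion. So H_1 ≅ Z ⊕ Z/2Z.
rank ∂_2 = 18, rank ∂_3 = 0 ⇒ b_2 = 18 − 18 − 0 = 0. So H_2 ≅ 0.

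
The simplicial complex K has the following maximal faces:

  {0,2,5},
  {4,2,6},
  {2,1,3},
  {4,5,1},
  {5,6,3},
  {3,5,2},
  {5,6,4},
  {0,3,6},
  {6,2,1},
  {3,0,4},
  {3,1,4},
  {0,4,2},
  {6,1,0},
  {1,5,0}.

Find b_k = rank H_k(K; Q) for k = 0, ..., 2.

We work with the vertex ordering 0 < 1 < 2 < 3 < 4 < 5 < 6. The simplices of K, each written with vertices in increasing order, are:

  0-simplices (7): [0], [1], [2], [3], [4], [5], [6]
  1-simplices (21): [0,1], [0,2], [0,3], [0,4], [0,5], [0,6], [1,2], [1,3], [1,4], [1,5], [1,6], [2,3], [2,4], [2,5], [2,6], [3,4], [3,5], [3,6], [4,5], [4,6], [5,6]
  2-simplices (14): [0,1,5], [0,1,6], [0,2,4], [0,2,5], [0,3,4], [0,3,6], [1,2,3], [1,2,6], [1,3,4], [1,4,5], [2,3,5], [2,4,6], [3,5,6], [4,5,6]

so the chain groups are C_0 ≅ Z^7, C_1 ≅ Z^21, C_2 ≅ Z^14.

The boundary map ∂_1: C_1 → C_0 is given by ∂[p,q] = [q] − [p].
The resulting 7×21 matrix has rank 6, and its Smith normal form has invariant factors (1,1,1,1,1,1).

The boundary map ∂_2: C_2 → C_1 acts by ∂[p,q,r] = [q,r] − [p,r] + [p,q]. For instance
  ∂[0,3,6] = [3,6] − [0,6] + [0,3],
  ∂[1,4,5] = [4,5] − [1,5] + [1,4].
This gives a 21×14 integer matrix of rank 13; reducing to Smith normal form yields diagonal entries (1,1,1,1,1,1,1,1,1,1,1,1,1).

Now H_k = ker ∂_k / im ∂_{k+1}, so:

  H_0: rank C_0 − rank ∂_1 = 7 − 6 = 1, and the invariant factors of ∂_1 are all 1, so H_0 = Z.
  H_1: rank ker ∂_1 − rank ∂_2 = (21 − 6) − 13 = 2, and the invariant factors of ∂_2 are all 1, so H_1 = Z^2.
  H_2: rank ker ∂_2 − rank ∂_3 = (14 − 13) − 0 = 1, and there is no ∂_3, so H_2 = Z.

As a check, the Euler characteristic is 7 − 21 + 14 = 0, which agrees with 1 − 2 + 1 = 0.
(K is a triangulation of the torus T^2.)

Hence the Betti numbers are b_0 = 1, b_1 = 2, b_2 = 1.

b_0 = 1, b_1 = 2, b_2 = 1.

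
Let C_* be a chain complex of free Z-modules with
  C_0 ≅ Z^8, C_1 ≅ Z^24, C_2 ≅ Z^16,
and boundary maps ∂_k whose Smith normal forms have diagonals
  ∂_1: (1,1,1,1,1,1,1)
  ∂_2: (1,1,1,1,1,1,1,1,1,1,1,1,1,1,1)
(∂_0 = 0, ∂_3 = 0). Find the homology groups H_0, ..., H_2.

H_0 = Z,  H_1 = Z^2,  H_2 = Z.

H_0: b_0 = 8 − 0 − 7 = 1; torsion from ∂_1 factors > 1: none. So H_0 = Z.
H_1: b_1 = 24 − 7 − 15 = 2; torsion from ∂_2 factors > 1: none. So H_1 = Z^2.
H_2: b_2 = 16 − 15 − 0 = 1; torsion from ∂_3 factors > 1: none. So H_2 = Z.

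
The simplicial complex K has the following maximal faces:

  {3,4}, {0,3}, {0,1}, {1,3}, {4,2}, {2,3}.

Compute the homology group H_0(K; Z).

H_0 = Z.

Fix the vertex order 0 < 1 < 2 < 3 < 4 and write every simplex with vertices in increasing order. Then dim K = 1 and the simplices of K are:

  0-simplices (5): [0], [1], [2], [3], [4]
  1-simplices (6): [0,1], [0,3], [1,3], [2,3], [2,4], [3,4]

so the chain groups are C_0 ≅ Z^5, C_1 ≅ Z^6.

Boundary ∂_1: C_1 → C_0 maps an edge to its endpoints' difference, ∂[p,q] = q − p. For instance
  ∂[0,3] = [3] − [0].
The 5×6 boundary matrix has rank 4 and Smith normal form diag(1,1,1,1).

Now H_k = ker ∂_k / im ∂_{k+1}, so:

  H_0: rank C_0 − rank ∂_1 = 5 − 4 = 1, and the invariant factors of ∂_1 are all 1, so H_0 ≅ Z.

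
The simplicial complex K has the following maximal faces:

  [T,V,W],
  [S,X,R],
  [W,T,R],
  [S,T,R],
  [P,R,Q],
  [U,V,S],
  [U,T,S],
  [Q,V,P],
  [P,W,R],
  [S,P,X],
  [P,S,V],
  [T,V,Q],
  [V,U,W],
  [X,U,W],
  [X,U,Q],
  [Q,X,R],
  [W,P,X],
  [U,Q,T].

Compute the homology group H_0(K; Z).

H_0 ≅ Z.

K has 9 vertices, 27 edges, 18 triangles.
rank ∂_0 = 0, rank ∂_1 = 8 ⇒ b_0 = 9 − 0 − 8 = 1; all invariant factors of ∂_1 are 1 so no torsion. So H_0 = Z.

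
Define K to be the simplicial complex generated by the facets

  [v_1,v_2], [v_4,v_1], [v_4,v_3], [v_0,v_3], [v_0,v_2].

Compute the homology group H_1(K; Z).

H_1 = Z.

Fix the vertex order v_0 < v_1 < v_2 < v_3 < v_4 and write every simplex with vertices in increasing order. Then dim K = 1 and the simplices of K are:

  0-simplices (5): [v_0], [v_1], [v_2], [v_3], [v_4]
  1-simplices (5): [v_0,v_2], [v_0,v_3], [v_1,v_2], [v_1,v_4], [v_3,v_4]

Hence C_0 ≅ Z^5, C_1 ≅ Z^5.

Boundary ∂_1: C_1 → C_0 sends each edge [p,q] (with p < q) to q − p.
The resulting 5×5 matrix has rank 4, and its Smith normal form has invariant factors (1,1,1,1).

Now H_k = ker ∂_k / im ∂_{k+1}, so:

  H_1: rank ker ∂_1 − rank ∂_2 = (5 − 4) − 0 = 1, and there is no ∂_2, so H_1 ≅ Z.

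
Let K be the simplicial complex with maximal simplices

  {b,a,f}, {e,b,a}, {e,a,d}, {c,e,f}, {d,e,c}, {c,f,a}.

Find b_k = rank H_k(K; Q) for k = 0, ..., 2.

b_0 = 1, b_1 = 1, b_2 = 0.

We work with the vertex ordering a < b < c < d < e < f. The simplices of K, each written with vertices in increasing order, are:

  0-simplices (6): a, b, c, d, e, f
  1-simplices (12): ab, ac, ad, ae, af, be, bf, cd, ce, cf, de, ef
  2-simplices (6): abe, abf, acf, ade, cde, cef

giving chain groups C_0 ≅ Z^6, C_1 ≅ Z^12, C_2 ≅ Z^6.

Boundary ∂_1: C_1 → C_0 sends each edge [p,q] (with p < q) to q − p.
The 6×12 boundary matrix has rank 5 and Smith normal form diag(1,1,1,1,1).

The boundary map ∂_2: C_2 → C_1 maps a triangle to the signed sum of its edges. For instance
  ∂ade = de − ae + ad,
  ∂acf = cf − af + ac.
The resulting 12×6 matrix has rank 6, and its Smith normal form has invariant factors (1,1,1,1,1,1).

Now H_k = ker ∂_k / im ∂_{k+1}, so:

  H_0: rank C_0 − rank ∂_1 = 6 − 5 = 1, and the invariant factors of ∂_1 are all 1, so H_0 ≅ Z.
  H_1: rank ker ∂_1 − rank ∂_2 = (12 − 5) − 6 = 1, and the invariant factors of ∂_2 are all 1, so H_1 ≅ Z.
  H_2: rank ker ∂_2 − rank ∂_3 = (6 − 6) − 0 = 0, and there is no ∂_3, so H_2 ≅ 0.

(K is a triangulation of the cylinder S^1 x I.)

Hence the Betti numbers are b_0 = 1, b_1 = 1, b_2 = 0.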